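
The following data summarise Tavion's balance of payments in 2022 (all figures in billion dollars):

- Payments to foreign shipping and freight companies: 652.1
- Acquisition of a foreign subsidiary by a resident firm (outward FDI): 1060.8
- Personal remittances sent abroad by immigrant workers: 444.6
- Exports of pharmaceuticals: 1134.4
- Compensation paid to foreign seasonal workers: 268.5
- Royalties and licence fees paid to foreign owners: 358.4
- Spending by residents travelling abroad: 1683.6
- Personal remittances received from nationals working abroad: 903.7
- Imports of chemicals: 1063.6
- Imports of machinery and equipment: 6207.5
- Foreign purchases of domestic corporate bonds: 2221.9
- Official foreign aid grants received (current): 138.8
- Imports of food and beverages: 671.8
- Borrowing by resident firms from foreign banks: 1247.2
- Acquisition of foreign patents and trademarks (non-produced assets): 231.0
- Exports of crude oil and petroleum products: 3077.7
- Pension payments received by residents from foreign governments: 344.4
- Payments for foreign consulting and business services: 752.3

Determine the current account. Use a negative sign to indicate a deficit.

-6503.4

Goods: -6207.5 + 3077.7 - 1063.6 - 671.8 + 1134.4 = -3730.8
Services: -752.3 - 1683.6 - 358.4 - 652.1 = -3446.4
Primary income: -268.5
Secondary income: 903.7 + 344.4 + 138.8 - 444.6 = 942.3
Current account = (-3730.8) + (-3446.4) + (-268.5) + 942.3 = -6503.4
(Excluded from the current account — financial account: acquisition of a foreign subsidiary by a resident firm (outward FDI) 1060.8, foreign purchases of domestic corporate bonds 2221.9, borrowing by resident firms from foreign banks 1247.2; capital account: acquisition of foreign patents and trademarks (non-produced assets) 231.0.)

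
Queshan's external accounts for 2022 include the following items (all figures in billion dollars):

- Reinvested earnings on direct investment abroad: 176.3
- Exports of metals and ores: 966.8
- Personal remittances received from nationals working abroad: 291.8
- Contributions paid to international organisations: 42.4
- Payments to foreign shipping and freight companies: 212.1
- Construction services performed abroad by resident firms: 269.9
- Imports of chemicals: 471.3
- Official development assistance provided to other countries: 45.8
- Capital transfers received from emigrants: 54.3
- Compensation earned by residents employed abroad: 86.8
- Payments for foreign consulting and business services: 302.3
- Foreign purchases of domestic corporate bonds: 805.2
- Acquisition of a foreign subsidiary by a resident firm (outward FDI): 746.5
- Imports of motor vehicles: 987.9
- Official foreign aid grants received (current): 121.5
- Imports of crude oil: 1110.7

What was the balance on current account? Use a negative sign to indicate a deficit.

Goods: -1110.7 - 471.3 + 966.8 - 987.9 = -1603.1
Services: 269.9 - 302.3 - 212.1 = -244.5
Primary income: 176.3 + 86.8 = 263.1
Secondary income: -42.4 - 45.8 + 291.8 + 121.5 = 325.1
Current account = (-1603.1) + (-244.5) + 263.1 + 325.1 = -1259.4
(Excluded from the current account — capital account: capital transfers received from emigrants 54.3; financial account: foreign purchases of domestic corporate bonds 805.2, acquisition of a foreign subsidiary by a resident firm (outward FDI) 746.5.)

-1259.4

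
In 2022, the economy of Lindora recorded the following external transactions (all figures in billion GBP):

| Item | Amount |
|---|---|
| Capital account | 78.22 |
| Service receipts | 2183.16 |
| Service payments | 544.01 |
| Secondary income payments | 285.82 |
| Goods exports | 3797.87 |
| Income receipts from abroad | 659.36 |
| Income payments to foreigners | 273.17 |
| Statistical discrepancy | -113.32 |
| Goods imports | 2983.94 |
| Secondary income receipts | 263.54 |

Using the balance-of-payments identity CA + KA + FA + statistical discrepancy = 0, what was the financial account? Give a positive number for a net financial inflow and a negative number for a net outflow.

Goods balance = 3797.87 - 2983.94 = 813.93
Services balance = 2183.16 - 544.01 = 1639.15
Trade balance (goods + services) = 813.93 + 1639.15 = 2453.08
Net primary income = 659.36 - 273.17 = 386.19
Net secondary income = 263.54 - 285.82 = -22.28
Current account = 2453.08 + 386.19 + (-22.28) = 2816.99
Financial account = -(2816.99 + 78.22 + (-113.32)) = -2781.89

-2781.89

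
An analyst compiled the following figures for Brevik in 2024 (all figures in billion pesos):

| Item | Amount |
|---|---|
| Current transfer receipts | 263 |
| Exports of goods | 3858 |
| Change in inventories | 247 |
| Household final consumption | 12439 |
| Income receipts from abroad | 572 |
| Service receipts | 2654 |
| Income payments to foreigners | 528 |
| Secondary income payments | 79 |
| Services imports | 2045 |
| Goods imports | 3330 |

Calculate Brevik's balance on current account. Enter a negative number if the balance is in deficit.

Goods balance = 3858 - 3330 = 528
Services balance = 2654 - 2045 = 609
Trade balance (goods + services) = 528 + 609 = 1137
Net primary income = 572 - 528 = 44
Net secondary income = 263 - 79 = 184
Current account = 1137 + 44 + 184 = 1365

1365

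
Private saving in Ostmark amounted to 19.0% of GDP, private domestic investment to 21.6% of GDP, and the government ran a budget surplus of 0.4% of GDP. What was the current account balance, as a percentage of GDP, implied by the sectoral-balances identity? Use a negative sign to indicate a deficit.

-2.2

By the sectoral-balances identity, CA = (S_private - I) + (T - G).
Private balance = 19.0 - 21.6 = -2.6
Government balance (T - G) = 0.4
CA = -2.6 + 0.4 = -2.2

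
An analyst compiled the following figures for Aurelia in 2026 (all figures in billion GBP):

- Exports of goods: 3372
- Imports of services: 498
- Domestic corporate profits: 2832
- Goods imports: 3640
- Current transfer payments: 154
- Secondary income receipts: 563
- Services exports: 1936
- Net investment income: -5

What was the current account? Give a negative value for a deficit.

Goods balance = 3372 - 3640 = -268
Services balance = 1936 - 498 = 1438
Trade balance (goods + services) = -268 + 1438 = 1170
Net primary income = -5
Net secondary income = 563 - 154 = 409
Current account = 1170 + (-5) + 409 = 1574

1574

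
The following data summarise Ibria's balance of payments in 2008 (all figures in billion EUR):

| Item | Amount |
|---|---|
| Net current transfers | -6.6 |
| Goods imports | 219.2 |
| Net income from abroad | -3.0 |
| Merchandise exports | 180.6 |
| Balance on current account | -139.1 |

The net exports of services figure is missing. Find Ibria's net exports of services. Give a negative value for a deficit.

Current account = goods balance + services balance + net primary income + net secondary income
Sum of the known components = -48.2
Net exports of services = CA - (known components) = -139.1 - (-48.2) = -90.9

-90.9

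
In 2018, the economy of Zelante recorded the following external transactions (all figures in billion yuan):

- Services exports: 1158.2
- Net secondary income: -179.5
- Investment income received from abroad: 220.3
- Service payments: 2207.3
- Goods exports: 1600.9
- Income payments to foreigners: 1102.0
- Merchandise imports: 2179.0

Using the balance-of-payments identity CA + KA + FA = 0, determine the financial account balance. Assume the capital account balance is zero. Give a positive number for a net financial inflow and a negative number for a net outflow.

Goods balance = 1600.9 - 2179.0 = -578.1
Services balance = 1158.2 - 2207.3 = -1049.1
Trade balance (goods + services) = -578.1 + (-1049.1) = -1627.2
Net primary income = 220.3 - 1102.0 = -881.7
Net secondary income = -179.5
Current account = -1627.2 + (-881.7) + (-179.5) = -2688.4
Financial account = -(-2688.4) = 2688.4

2688.4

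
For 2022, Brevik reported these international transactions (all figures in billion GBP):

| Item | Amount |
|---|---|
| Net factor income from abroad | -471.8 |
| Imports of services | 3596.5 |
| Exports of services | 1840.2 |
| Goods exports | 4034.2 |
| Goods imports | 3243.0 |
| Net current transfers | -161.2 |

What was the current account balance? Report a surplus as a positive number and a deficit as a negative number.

-1598.1

Goods balance = 4034.2 - 3243.0 = 791.2
Services balance = 1840.2 - 3596.5 = -1756.3
Trade balance (goods + services) = 791.2 + (-1756.3) = -965.1
Net primary income = -471.8
Net secondary income = -161.2
Current account = -965.1 + (-471.8) + (-161.2) = -1598.1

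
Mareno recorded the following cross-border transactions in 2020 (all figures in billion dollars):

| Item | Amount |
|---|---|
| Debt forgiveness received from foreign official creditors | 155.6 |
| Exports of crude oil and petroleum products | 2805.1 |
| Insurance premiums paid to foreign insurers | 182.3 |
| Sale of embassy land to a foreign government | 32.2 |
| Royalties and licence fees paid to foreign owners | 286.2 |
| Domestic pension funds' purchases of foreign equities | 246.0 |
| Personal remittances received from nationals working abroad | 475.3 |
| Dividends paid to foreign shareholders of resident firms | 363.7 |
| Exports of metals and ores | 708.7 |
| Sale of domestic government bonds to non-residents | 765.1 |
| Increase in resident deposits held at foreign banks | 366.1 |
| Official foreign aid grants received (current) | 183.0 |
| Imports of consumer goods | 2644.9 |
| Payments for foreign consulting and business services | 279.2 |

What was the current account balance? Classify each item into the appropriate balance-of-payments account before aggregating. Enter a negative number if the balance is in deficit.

Goods: -2644.9 + 2805.1 + 708.7 = 868.9
Services: -182.3 - 286.2 - 279.2 = -747.7
Primary income: -363.7
Secondary income: 475.3 + 183.0 = 658.3
Current account = 868.9 + (-747.7) + (-363.7) + 658.3 = 415.8
(Excluded from the current account — capital account: debt forgiveness received from foreign official creditors 155.6, sale of embassy land to a foreign government 32.2; financial account: domestic pension funds' purchases of foreign equities 246.0, sale of domestic government bonds to non-residents 765.1, increase in resident deposits held at foreign banks 366.1.)

415.8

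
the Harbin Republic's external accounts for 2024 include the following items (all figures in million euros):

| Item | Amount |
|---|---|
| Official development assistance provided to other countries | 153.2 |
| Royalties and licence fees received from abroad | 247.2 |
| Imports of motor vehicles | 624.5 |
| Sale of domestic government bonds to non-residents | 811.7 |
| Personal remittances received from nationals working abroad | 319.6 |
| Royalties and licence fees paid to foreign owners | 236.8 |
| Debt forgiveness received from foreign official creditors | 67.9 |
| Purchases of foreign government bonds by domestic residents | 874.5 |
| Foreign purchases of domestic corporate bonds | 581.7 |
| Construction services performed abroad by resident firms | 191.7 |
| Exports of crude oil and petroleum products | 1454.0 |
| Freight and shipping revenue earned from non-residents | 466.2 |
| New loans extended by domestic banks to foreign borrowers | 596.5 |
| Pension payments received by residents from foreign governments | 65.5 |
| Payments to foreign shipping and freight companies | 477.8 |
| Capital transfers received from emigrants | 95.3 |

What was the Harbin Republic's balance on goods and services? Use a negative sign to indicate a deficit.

1020.0

Goods: -624.5 + 1454.0 = 829.5
Services: -236.8 + 466.2 + 191.7 - 477.8 + 247.2 = 190.5
Trade balance = 829.5 + 190.5 = 1020.0
(Excluded from the trade balance — secondary income: official development assistance provided to other countries 153.2, personal remittances received from nationals working abroad 319.6, pension payments received by residents from foreign governments 65.5; financial account: sale of domestic government bonds to non-residents 811.7, purchases of foreign government bonds by domestic residents 874.5, foreign purchases of domestic corporate bonds 581.7, new loans extended by domestic banks to foreign borrowers 596.5; capital account: debt forgiveness received from foreign official creditors 67.9, capital transfers received from emigrants 95.3.)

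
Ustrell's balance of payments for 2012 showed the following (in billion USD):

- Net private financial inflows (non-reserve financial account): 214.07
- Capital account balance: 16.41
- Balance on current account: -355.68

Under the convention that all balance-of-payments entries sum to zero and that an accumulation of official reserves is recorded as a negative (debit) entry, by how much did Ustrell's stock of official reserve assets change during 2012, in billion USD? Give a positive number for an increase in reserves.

Official reserve transactions balance = -((-355.68) + 16.41 + 214.07) = 125.20
An accumulation of reserves is recorded as a debit (negative entry), so the change in the stock of reserves is the negative of that balance.
Change in official reserves = -(125.20) = -125.20

-125.20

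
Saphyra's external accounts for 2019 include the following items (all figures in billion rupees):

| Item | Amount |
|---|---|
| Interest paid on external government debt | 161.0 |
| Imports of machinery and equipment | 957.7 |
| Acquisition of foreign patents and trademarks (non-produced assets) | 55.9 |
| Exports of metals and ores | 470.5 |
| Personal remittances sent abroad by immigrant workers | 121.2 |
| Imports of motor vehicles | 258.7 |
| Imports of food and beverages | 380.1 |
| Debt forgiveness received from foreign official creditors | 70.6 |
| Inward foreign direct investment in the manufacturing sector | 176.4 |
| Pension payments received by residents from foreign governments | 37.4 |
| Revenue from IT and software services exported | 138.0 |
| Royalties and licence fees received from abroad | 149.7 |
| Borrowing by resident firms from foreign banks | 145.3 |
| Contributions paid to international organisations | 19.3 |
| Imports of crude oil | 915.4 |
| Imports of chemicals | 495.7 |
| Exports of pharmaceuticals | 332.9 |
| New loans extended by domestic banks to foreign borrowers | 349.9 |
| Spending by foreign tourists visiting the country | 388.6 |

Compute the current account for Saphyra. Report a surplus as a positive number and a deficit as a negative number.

-1792.0

Goods: 332.9 - 915.4 - 495.7 + 470.5 - 957.7 - 380.1 - 258.7 = -2204.2
Services: 388.6 + 149.7 + 138.0 = 676.3
Primary income: -161.0
Secondary income: -121.2 + 37.4 - 19.3 = -103.1
Current account = (-2204.2) + 676.3 + (-161.0) + (-103.1) = -1792.0
(Excluded from the current account — capital account: acquisition of foreign patents and trademarks (non-produced assets) 55.9, debt forgiveness received from foreign official creditors 70.6; financial account: inward foreign direct investment in the manufacturing sector 176.4, borrowing by resident firms from foreign banks 145.3, new loans extended by domestic banks to foreign borrowers 349.9.)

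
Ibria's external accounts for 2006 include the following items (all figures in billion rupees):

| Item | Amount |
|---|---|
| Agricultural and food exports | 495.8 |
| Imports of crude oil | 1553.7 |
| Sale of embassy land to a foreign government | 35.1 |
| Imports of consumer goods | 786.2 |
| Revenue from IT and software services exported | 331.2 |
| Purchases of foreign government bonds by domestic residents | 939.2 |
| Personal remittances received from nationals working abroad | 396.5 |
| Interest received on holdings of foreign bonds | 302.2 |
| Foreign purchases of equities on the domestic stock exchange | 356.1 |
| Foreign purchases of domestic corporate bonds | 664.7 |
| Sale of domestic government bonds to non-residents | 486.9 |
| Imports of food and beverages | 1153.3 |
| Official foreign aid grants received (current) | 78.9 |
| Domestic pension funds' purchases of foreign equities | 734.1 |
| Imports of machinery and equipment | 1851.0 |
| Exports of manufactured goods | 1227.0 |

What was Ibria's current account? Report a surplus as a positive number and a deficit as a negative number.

Goods: 495.8 - 1153.3 - 1851.0 - 786.2 - 1553.7 + 1227.0 = -3621.4
Services: 331.2
Primary income: 302.2
Secondary income: 396.5 + 78.9 = 475.4
Current account = (-3621.4) + 331.2 + 302.2 + 475.4 = -2512.6
(Excluded from the current account — capital account: sale of embassy land to a foreign government 35.1; financial account: purchases of foreign government bonds by domestic residents 939.2, foreign purchases of equities on the domestic stock exchange 356.1, foreign purchases of domestic corporate bonds 664.7, sale of domestic government bonds to non-residents 486.9, domestic pension funds' purchases of foreign equities 734.1.)

-2512.6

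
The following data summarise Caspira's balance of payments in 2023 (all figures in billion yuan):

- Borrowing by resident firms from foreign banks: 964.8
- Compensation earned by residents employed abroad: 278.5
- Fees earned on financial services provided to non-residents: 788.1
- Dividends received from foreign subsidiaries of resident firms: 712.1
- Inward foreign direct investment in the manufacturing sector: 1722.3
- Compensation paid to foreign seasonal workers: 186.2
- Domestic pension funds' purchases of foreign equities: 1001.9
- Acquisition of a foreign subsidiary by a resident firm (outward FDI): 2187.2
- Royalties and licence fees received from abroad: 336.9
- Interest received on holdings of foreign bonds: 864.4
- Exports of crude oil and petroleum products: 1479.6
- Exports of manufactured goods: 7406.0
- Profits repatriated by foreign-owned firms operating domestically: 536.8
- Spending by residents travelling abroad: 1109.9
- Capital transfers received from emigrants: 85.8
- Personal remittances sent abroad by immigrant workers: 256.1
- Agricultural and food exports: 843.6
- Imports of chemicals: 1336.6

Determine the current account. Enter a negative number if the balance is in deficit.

9283.6

Goods: 1479.6 + 7406.0 + 843.6 - 1336.6 = 8392.6
Services: 336.9 - 1109.9 + 788.1 = 15.1
Primary income: 864.4 + 712.1 + 278.5 - 186.2 - 536.8 = 1132.0
Secondary income: -256.1
Current account = 8392.6 + 15.1 + 1132.0 + (-256.1) = 9283.6
(Excluded from the current account — financial account: borrowing by resident firms from foreign banks 964.8, inward foreign direct investment in the manufacturing sector 1722.3, domestic pension funds' purchases of foreign equities 1001.9, acquisition of a foreign subsidiary by a resident firm (outward FDI) 2187.2; capital account: capital transfers received from emigrants 85.8.)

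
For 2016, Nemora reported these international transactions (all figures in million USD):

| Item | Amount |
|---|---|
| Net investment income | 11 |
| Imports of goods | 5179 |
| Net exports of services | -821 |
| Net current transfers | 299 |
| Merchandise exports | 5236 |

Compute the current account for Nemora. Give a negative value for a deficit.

-454

Goods balance = 5236 - 5179 = 57
Services balance = -821
Trade balance (goods + services) = 57 + (-821) = -764
Net primary income = 11
Net secondary income = 299
Current account = -764 + 11 + 299 = -454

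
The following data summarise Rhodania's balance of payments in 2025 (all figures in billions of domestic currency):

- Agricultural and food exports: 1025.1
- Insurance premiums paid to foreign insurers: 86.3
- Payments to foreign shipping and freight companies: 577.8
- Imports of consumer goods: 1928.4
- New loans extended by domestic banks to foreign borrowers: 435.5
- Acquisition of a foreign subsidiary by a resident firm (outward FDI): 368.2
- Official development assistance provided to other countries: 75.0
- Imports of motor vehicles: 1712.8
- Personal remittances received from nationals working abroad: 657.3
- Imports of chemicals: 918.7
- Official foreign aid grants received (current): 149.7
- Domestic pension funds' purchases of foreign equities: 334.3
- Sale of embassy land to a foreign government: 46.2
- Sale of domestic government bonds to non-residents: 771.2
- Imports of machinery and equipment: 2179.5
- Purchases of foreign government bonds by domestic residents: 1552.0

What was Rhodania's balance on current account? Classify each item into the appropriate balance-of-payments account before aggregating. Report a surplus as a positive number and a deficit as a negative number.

Goods: -2179.5 - 918.7 - 1928.4 + 1025.1 - 1712.8 = -5714.3
Services: -577.8 - 86.3 = -664.1
Secondary income: -75.0 + 657.3 + 149.7 = 732.0
Current account = (-5714.3) + (-664.1) + 732.0 = -5646.4
(Excluded from the current account — financial account: new loans extended by domestic banks to foreign borrowers 435.5, acquisition of a foreign subsidiary by a resident firm (outward FDI) 368.2, domestic pension funds' purchases of foreign equities 334.3, sale of domestic government bonds to non-residents 771.2, purchases of foreign government bonds by domestic residents 1552.0; capital account: sale of embassy land to a foreign government 46.2.)

-5646.4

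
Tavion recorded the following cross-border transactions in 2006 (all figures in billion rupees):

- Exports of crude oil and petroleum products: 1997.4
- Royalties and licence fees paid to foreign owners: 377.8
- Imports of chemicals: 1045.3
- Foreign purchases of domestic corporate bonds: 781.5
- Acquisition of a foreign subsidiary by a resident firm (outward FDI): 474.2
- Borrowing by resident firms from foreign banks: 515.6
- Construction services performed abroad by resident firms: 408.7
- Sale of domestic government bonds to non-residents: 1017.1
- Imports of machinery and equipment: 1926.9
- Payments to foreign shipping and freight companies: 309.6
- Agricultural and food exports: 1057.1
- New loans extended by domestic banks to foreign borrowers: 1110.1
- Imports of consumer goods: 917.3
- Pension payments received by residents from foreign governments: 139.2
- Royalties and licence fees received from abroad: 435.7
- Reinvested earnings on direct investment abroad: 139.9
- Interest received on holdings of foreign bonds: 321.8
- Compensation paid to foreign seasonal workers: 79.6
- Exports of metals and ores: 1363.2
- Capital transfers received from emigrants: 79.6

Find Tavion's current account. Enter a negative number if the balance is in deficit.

1206.5

Goods: 1363.2 - 1926.9 - 1045.3 + 1997.4 - 917.3 + 1057.1 = 528.2
Services: 435.7 - 309.6 - 377.8 + 408.7 = 157.0
Primary income: 321.8 + 139.9 - 79.6 = 382.1
Secondary income: 139.2
Current account = 528.2 + 157.0 + 382.1 + 139.2 = 1206.5
(Excluded from the current account — financial account: foreign purchases of domestic corporate bonds 781.5, acquisition of a foreign subsidiary by a resident firm (outward FDI) 474.2, borrowing by resident firms from foreign banks 515.6, sale of domestic government bonds to non-residents 1017.1, new loans extended by domestic banks to foreign borrowers 1110.1; capital account: capital transfers received from emigrants 79.6.)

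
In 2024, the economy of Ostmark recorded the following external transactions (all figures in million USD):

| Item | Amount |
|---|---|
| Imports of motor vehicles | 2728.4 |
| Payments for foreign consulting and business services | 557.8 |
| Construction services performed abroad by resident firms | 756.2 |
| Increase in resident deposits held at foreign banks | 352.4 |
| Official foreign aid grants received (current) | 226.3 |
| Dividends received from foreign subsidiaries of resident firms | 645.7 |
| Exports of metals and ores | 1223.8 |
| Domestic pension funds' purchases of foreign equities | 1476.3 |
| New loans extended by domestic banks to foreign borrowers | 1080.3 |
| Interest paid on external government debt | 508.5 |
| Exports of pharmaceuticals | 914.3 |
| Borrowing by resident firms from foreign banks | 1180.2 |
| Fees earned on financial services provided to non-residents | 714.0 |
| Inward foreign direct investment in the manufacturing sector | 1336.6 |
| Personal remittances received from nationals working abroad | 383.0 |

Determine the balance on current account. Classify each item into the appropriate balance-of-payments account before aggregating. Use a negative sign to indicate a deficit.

1068.6

Goods: -2728.4 + 1223.8 + 914.3 = -590.3
Services: 714.0 - 557.8 + 756.2 = 912.4
Primary income: -508.5 + 645.7 = 137.2
Secondary income: 226.3 + 383.0 = 609.3
Current account = (-590.3) + 912.4 + 137.2 + 609.3 = 1068.6
(Excluded from the current account — financial account: increase in resident deposits held at foreign banks 352.4, domestic pension funds' purchases of foreign equities 1476.3, new loans extended by domestic banks to foreign borrowers 1080.3, borrowing by resident firms from foreign banks 1180.2, inward foreign direct investment in the manufacturing sector 1336.6.)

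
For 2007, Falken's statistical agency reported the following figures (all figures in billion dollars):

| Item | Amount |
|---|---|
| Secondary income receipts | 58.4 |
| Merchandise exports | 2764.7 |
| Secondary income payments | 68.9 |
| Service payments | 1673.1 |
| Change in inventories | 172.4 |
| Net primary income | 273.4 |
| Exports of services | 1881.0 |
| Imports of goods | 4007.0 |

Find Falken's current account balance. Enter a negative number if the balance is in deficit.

Goods balance = 2764.7 - 4007.0 = -1242.3
Services balance = 1881.0 - 1673.1 = 207.9
Trade balance (goods + services) = -1242.3 + 207.9 = -1034.4
Net primary income = 273.4
Net secondary income = 58.4 - 68.9 = -10.5
Current account = -1034.4 + 273.4 + (-10.5) = -771.5

-771.5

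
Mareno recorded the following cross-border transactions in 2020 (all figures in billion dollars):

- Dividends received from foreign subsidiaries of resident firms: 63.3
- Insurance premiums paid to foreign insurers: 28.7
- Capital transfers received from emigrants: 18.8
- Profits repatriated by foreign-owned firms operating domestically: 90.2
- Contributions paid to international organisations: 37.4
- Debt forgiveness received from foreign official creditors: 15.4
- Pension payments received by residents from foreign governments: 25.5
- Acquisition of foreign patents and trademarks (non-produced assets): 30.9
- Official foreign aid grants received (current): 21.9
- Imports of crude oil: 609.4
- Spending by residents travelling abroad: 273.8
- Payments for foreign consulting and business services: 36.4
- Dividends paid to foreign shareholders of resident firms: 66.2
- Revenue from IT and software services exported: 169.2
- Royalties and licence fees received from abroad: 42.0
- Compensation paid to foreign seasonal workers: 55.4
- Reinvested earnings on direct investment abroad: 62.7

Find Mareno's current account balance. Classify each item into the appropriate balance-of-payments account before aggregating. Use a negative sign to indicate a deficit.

Goods: -609.4
Services: -273.8 - 36.4 - 28.7 + 42.0 + 169.2 = -127.7
Primary income: 62.7 + 63.3 - 90.2 - 66.2 - 55.4 = -85.8
Secondary income: -37.4 + 25.5 + 21.9 = 10.0
Current account = (-609.4) + (-127.7) + (-85.8) + 10.0 = -812.9
(Excluded from the current account — capital account: capital transfers received from emigrants 18.8, debt forgiveness received from foreign official creditors 15.4, acquisition of foreign patents and trademarks (non-produced assets) 30.9.)

-812.9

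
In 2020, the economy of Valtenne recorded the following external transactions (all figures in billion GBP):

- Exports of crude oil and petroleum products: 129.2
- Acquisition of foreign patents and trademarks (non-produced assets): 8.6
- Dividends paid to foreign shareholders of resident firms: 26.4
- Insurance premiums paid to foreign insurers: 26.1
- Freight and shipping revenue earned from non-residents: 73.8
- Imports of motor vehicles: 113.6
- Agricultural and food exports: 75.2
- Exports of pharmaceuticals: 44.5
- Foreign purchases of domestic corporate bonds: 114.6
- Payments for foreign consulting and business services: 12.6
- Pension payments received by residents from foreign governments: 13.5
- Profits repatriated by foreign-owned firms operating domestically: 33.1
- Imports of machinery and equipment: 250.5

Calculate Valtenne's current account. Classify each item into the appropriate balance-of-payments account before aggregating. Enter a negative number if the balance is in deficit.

-126.1

Goods: -250.5 + 44.5 + 129.2 + 75.2 - 113.6 = -115.2
Services: -26.1 - 12.6 + 73.8 = 35.1
Primary income: -26.4 - 33.1 = -59.5
Secondary income: 13.5
Current account = (-115.2) + 35.1 + (-59.5) + 13.5 = -126.1
(Excluded from the current account — capital account: acquisition of foreign patents and trademarks (non-produced assets) 8.6; financial account: foreign purchases of domestic corporate bonds 114.6.)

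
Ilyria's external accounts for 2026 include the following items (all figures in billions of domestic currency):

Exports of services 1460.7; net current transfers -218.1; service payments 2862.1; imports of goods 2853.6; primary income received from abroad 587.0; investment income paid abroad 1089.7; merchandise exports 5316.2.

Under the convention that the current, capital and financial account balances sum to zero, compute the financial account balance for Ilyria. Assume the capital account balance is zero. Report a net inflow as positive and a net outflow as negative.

-340.4

Goods balance = 5316.2 - 2853.6 = 2462.6
Services balance = 1460.7 - 2862.1 = -1401.4
Trade balance (goods + services) = 2462.6 + (-1401.4) = 1061.2
Net primary income = 587.0 - 1089.7 = -502.7
Net secondary income = -218.1
Current account = 1061.2 + (-502.7) + (-218.1) = 340.4
Financial account = -(340.4) = -340.4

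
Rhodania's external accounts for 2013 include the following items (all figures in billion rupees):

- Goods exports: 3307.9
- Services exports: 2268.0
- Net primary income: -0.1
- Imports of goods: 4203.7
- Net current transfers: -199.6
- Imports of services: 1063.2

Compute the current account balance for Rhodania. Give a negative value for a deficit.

109.3

Goods balance = 3307.9 - 4203.7 = -895.8
Services balance = 2268.0 - 1063.2 = 1204.8
Trade balance (goods + services) = -895.8 + 1204.8 = 309.0
Net primary income = -0.1
Net secondary income = -199.6
Current account = 309.0 + (-0.1) + (-199.6) = 109.3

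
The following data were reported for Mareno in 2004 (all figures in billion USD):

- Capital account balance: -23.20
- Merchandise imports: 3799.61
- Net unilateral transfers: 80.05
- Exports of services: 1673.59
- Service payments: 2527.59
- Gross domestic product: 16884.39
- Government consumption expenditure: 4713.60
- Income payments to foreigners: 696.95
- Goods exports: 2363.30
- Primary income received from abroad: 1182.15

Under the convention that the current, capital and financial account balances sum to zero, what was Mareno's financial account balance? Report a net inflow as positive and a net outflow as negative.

Goods balance = 2363.30 - 3799.61 = -1436.31
Services balance = 1673.59 - 2527.59 = -854.00
Trade balance (goods + services) = -1436.31 + (-854.00) = -2290.31
Net primary income = 1182.15 - 696.95 = 485.20
Net secondary income = 80.05
Current account = -2290.31 + 485.20 + 80.05 = -1725.06
Financial account = -(-1725.06 + (-23.20)) = 1748.26

1748.26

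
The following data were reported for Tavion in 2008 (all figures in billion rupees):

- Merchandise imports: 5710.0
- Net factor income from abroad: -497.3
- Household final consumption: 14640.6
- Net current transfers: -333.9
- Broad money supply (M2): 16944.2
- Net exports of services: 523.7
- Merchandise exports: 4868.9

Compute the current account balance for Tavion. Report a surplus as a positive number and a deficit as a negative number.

Goods balance = 4868.9 - 5710.0 = -841.1
Services balance = 523.7
Trade balance (goods + services) = -841.1 + 523.7 = -317.4
Net primary income = -497.3
Net secondary income = -333.9
Current account = -317.4 + (-497.3) + (-333.9) = -1148.6

-1148.6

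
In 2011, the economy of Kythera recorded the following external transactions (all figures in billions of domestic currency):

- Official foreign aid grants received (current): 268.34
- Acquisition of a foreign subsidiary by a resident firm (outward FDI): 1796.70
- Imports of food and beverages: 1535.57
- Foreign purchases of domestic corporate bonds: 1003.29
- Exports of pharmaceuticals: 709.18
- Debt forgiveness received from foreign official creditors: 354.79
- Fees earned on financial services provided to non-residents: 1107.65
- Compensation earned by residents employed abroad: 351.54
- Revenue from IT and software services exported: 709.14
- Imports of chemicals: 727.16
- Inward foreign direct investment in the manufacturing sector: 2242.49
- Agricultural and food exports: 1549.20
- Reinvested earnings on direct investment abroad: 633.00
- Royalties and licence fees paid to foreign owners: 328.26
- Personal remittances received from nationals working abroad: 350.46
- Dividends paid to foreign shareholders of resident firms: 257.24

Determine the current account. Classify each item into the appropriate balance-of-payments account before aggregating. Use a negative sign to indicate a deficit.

Goods: 1549.20 + 709.18 - 727.16 - 1535.57 = -4.35
Services: -328.26 + 709.14 + 1107.65 = 1488.53
Primary income: -257.24 + 633.00 + 351.54 = 727.30
Secondary income: 268.34 + 350.46 = 618.80
Current account = (-4.35) + 1488.53 + 727.30 + 618.80 = 2830.28
(Excluded from the current account — financial account: acquisition of a foreign subsidiary by a resident firm (outward FDI) 1796.70, foreign purchases of domestic corporate bonds 1003.29, inward foreign direct investment in the manufacturing sector 2242.49; capital account: debt forgiveness received from foreign official creditors 354.79.)

2830.28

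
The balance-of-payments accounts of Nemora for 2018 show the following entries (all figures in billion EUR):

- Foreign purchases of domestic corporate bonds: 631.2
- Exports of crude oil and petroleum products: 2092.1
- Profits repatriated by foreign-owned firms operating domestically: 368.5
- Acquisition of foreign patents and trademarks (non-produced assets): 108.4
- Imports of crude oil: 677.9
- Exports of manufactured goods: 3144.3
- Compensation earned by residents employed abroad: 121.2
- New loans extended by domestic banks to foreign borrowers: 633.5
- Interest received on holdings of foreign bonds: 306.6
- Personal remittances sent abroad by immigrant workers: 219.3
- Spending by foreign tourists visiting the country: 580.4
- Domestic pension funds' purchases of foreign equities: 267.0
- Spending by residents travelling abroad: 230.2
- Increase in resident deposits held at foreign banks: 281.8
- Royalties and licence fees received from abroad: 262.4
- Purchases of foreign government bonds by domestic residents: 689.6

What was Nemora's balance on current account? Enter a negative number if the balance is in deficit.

Goods: 3144.3 - 677.9 + 2092.1 = 4558.5
Services: 580.4 + 262.4 - 230.2 = 612.6
Primary income: -368.5 + 306.6 + 121.2 = 59.3
Secondary income: -219.3
Current account = 4558.5 + 612.6 + 59.3 + (-219.3) = 5011.1
(Excluded from the current account — financial account: foreign purchases of domestic corporate bonds 631.2, new loans extended by domestic banks to foreign borrowers 633.5, domestic pension funds' purchases of foreign equities 267.0, increase in resident deposits held at foreign banks 281.8, purchases of foreign government bonds by domestic residents 689.6; capital account: acquisition of foreign patents and trademarks (non-produced assets) 108.4.)

5011.1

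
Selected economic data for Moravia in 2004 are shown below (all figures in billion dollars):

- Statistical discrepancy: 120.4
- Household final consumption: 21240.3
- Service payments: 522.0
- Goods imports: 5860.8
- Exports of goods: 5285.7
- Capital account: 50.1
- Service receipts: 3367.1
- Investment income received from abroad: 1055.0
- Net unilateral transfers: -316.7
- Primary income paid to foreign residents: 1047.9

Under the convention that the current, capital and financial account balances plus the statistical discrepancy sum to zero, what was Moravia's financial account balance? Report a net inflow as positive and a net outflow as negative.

Goods balance = 5285.7 - 5860.8 = -575.1
Services balance = 3367.1 - 522.0 = 2845.1
Trade balance (goods + services) = -575.1 + 2845.1 = 2270.0
Net primary income = 1055.0 - 1047.9 = 7.1
Net secondary income = -316.7
Current account = 2270.0 + 7.1 + (-316.7) = 1960.4
Financial account = -(1960.4 + 50.1 + 120.4) = -2130.9

-2130.9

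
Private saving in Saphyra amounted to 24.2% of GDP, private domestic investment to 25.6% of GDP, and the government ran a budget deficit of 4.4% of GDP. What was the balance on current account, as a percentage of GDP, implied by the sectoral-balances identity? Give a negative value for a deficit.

By the sectoral-balances identity, CA = (S_private - I) + (T - G).
Private balance = 24.2 - 25.6 = -1.4
Government balance (T - G) = -4.4
CA = -1.4 + (-4.4) = -5.8

-5.8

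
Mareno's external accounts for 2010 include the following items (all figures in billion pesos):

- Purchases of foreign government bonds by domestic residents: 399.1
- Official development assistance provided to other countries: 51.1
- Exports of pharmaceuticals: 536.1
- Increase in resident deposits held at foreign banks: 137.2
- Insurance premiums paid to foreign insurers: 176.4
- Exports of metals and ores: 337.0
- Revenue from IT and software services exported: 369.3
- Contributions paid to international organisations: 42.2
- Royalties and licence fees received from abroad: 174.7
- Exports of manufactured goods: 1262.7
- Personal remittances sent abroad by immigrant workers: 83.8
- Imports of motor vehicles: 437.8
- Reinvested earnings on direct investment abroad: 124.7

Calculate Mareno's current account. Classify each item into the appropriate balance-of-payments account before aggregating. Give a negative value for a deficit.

Goods: 1262.7 + 536.1 - 437.8 + 337.0 = 1698.0
Services: 174.7 - 176.4 + 369.3 = 367.6
Primary income: 124.7
Secondary income: -83.8 - 42.2 - 51.1 = -177.1
Current account = 1698.0 + 367.6 + 124.7 + (-177.1) = 2013.2
(Excluded from the current account — financial account: purchases of foreign government bonds by domestic residents 399.1, increase in resident deposits held at foreign banks 137.2.)

2013.2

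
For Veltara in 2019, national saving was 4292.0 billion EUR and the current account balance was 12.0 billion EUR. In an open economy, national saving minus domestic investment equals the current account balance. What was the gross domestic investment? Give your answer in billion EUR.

4280.0

I = S - CA = 4292.0 - 12.0 = 4280.0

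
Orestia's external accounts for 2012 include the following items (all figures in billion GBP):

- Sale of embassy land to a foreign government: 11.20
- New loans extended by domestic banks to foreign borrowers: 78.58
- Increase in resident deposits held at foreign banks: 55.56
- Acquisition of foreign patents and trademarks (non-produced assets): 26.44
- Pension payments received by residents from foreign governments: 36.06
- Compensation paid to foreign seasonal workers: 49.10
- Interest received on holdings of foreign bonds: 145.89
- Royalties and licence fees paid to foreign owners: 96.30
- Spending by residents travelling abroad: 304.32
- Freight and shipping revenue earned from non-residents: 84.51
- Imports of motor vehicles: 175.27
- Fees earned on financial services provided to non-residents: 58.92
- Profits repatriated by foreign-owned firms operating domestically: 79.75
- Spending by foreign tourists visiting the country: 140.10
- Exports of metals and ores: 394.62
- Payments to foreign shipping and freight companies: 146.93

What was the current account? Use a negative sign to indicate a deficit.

8.43

Goods: 394.62 - 175.27 = 219.35
Services: -146.93 - 304.32 - 96.30 + 84.51 + 140.10 + 58.92 = -264.02
Primary income: -79.75 - 49.10 + 145.89 = 17.04
Secondary income: 36.06
Current account = 219.35 + (-264.02) + 17.04 + 36.06 = 8.43
(Excluded from the current account — capital account: sale of embassy land to a foreign government 11.20, acquisition of foreign patents and trademarks (non-produced assets) 26.44; financial account: new loans extended by domestic banks to foreign borrowers 78.58, increase in resident deposits held at foreign banks 55.56.)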